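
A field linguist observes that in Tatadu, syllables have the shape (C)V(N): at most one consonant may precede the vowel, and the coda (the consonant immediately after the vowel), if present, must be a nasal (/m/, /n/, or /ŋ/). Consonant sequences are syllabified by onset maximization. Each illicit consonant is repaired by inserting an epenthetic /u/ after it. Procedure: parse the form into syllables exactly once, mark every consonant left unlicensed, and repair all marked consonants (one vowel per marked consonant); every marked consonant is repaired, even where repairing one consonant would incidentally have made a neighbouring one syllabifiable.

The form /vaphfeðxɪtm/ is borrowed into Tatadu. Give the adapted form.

Syllabifying with onset maximization leaves /p/, /h/, /ð/, /t/, /m/ stranded (only a nasal (/m/, /n/, or /ŋ/) is licensed in coda position; onsets are limited to one consonant).
Each unlicensed consonant becomes the onset of a new syllable: /p/ → /pu/, /h/ → /hu/, /ð/ → /ðu/, /t/ → /tu/, /m/ → /mu/.

vapuhufeðuxɪtumu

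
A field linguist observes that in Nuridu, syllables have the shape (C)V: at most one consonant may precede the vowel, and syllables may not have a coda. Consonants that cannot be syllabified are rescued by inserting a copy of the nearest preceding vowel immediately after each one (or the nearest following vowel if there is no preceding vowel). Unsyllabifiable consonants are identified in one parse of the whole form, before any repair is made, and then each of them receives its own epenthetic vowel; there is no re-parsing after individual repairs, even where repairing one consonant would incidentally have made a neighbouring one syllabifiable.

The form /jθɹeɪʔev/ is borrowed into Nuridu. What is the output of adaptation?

jeθeɹeɪʔeve

Syllabifying with onset maximization leaves /j/, /θ/, /v/ stranded (no codas are permitted; onsets are limited to one consonant).
Each unlicensed consonant becomes the onset of a new syllable: /j/ → /je/, /θ/ → /θe/, /v/ → /ve/.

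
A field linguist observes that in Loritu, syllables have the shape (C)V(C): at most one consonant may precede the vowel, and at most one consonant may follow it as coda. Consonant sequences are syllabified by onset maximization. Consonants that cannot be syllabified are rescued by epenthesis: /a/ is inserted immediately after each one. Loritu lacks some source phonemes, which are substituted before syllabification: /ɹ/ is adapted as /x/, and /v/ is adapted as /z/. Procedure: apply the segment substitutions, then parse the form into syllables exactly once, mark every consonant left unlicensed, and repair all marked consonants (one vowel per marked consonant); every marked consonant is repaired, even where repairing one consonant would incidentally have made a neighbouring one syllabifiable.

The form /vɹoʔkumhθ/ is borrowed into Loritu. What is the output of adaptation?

Substitution: /v/ → /z/, /ɹ/ → /x/, giving /zxoʔkumhθ/.
Under (C)V(C), the unsyllabifiable consonants are /z/, /h/, /θ/ (at most one coda consonant is licensed; onsets are limited to one consonant).
Epenthesis after each stranded consonant: /z/ → /za/, /h/ → /ha/, /θ/ → /θa/.

zaxoʔkumhaθa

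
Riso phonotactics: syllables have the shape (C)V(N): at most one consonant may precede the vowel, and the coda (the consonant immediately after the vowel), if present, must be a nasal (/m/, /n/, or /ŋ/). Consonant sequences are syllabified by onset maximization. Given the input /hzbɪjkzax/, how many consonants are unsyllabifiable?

5

Under (C)V(N), the unsyllabifiable consonants are /h/, /z/, /j/, /k/, /x/ (only a nasal (/m/, /n/, or /ŋ/) is licensed in coda position; onsets are limited to one consonant).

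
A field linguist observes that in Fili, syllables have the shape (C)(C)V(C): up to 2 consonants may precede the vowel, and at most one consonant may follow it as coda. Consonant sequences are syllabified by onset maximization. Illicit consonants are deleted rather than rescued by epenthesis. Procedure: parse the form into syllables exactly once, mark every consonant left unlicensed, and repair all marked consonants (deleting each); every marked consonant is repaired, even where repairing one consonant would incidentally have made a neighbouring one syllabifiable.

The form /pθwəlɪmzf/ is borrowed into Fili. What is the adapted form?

The consonants /p/, /z/, /f/ cannot be parsed into a legal (C)(C)V(C) syllable (at most one coda consonant is licensed; onsets may contain at most 2 consonants).
Each unlicensed consonant is deleted: /p/, /z/, /f/.

θwəlɪm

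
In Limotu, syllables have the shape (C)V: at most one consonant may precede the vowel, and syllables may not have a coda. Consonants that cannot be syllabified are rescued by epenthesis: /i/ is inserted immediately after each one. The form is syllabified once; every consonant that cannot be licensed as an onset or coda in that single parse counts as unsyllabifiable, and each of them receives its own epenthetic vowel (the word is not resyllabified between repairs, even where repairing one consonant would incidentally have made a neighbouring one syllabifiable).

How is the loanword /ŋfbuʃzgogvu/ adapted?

ŋifibuʃizigogivu

Under (C)V, the unsyllabifiable consonants are /ŋ/, /f/, /ʃ/, /z/, /g/ (no codas are permitted; onsets are limited to one consonant).
Epenthesis after each stranded consonant: /ŋ/ → /ŋi/, /f/ → /fi/, /ʃ/ → /ʃi/, /z/ → /zi/, /g/ → /gi/.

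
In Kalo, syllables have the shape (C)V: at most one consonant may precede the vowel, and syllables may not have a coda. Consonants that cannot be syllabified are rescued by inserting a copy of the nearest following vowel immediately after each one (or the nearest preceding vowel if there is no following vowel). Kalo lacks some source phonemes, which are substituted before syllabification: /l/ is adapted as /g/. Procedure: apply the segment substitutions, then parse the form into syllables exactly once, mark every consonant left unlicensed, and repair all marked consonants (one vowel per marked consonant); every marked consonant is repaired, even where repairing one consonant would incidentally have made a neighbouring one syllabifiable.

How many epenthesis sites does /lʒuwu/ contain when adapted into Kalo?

After substitution the input is /gʒuwu/.
The unsyllabifiable consonants are /g/; each receives one epenthetic vowel.

1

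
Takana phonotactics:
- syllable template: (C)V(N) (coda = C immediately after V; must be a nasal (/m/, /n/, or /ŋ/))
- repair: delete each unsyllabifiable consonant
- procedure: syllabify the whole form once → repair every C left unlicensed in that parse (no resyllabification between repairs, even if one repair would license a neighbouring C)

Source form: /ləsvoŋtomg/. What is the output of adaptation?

ləvoŋtom

Syllabifying with onset maximization leaves /s/, /g/ stranded (only a nasal (/m/, /n/, or /ŋ/) is licensed in coda position; onsets are limited to one consonant).
Deleting the stranded consonants removes /s/, /g/.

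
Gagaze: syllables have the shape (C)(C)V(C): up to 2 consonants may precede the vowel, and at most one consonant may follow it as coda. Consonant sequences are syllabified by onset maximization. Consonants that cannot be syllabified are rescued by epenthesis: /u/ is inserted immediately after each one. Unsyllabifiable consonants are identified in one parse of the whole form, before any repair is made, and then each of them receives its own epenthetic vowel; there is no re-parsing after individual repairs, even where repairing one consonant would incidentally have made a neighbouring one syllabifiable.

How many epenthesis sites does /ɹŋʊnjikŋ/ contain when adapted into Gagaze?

The unsyllabifiable consonants are /ŋ/; each receives one epenthetic vowel.

1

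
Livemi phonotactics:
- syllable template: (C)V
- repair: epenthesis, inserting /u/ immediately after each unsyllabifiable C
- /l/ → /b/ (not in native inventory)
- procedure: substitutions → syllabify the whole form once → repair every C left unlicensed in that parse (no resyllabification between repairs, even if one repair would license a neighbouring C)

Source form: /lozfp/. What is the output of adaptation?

Substitution: /l/ → /b/, giving /bozfp/.
Under (C)V, the unsyllabifiable consonants are /z/, /f/, /p/ (no codas are permitted; onsets are limited to one consonant).
Epenthesis after each stranded consonant: /z/ → /zu/, /f/ → /fu/, /p/ → /pu/.

bozufupu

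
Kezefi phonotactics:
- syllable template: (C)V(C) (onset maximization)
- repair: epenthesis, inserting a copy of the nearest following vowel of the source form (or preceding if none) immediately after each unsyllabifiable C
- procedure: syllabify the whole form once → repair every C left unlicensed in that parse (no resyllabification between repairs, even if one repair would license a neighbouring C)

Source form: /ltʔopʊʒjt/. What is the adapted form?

Syllabifying with onset maximization leaves /l/, /t/, /j/, /t/ stranded (at most one coda consonant is licensed; onsets are limited to one consonant).
Inserting the epenthetic vowel yields /l/ → /lo/, /t/ → /to/, /j/ → /jʊ/, /t/ → /tʊ/.

lotoʔopʊʒjʊtʊ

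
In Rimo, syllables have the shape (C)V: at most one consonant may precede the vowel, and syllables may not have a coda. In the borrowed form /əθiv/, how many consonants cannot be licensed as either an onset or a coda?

1

Syllabifying with onset maximization leaves /v/ stranded (no codas are permitted; onsets are limited to one consonant).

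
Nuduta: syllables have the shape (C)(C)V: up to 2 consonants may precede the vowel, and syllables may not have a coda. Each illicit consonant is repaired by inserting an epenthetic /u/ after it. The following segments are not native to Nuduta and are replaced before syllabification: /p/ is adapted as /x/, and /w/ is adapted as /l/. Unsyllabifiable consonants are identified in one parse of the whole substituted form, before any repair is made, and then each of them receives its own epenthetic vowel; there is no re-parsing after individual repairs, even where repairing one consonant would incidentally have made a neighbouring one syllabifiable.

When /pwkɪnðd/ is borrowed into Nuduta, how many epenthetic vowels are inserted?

4

After substitution the input is /xlkɪnðd/.
The unsyllabifiable consonants are /x/, /n/, /ð/, /d/; each receives one epenthetic vowel.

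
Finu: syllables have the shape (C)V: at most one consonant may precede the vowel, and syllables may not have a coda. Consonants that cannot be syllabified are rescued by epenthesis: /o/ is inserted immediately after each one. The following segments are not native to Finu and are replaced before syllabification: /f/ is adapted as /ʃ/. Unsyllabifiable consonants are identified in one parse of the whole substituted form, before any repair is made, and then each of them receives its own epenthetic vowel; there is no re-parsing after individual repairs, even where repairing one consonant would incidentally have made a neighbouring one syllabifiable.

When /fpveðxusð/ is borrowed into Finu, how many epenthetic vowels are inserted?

5

After substitution the input is /ʃpveðxusð/.
The unsyllabifiable consonants are /ʃ/, /p/, /ð/, /s/, /ð/; each receives one epenthetic vowel.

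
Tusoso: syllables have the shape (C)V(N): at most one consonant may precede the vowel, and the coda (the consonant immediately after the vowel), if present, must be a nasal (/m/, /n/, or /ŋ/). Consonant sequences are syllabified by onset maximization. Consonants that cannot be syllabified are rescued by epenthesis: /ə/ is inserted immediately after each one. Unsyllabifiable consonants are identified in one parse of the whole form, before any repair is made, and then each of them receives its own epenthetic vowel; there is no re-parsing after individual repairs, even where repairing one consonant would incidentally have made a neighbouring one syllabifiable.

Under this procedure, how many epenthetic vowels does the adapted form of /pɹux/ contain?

The unsyllabifiable consonants are /p/, /x/; each receives one epenthetic vowel.

2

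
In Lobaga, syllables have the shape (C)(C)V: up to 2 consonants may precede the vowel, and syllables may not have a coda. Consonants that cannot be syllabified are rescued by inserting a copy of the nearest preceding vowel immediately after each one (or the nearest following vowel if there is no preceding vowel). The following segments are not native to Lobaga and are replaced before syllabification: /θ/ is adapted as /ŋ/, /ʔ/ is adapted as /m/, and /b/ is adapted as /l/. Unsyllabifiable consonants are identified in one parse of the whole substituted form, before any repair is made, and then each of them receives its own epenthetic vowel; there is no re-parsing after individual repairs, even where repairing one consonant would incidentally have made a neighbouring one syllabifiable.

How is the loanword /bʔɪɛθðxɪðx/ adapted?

Substitution: /b/ → /l/, /ʔ/ → /m/, /θ/ → /ŋ/, giving /lmɪɛŋðxɪðx/.
Syllabifying with onset maximization leaves /ŋ/, /ð/, /x/ stranded (no codas are permitted; onsets may contain at most 2 consonants).
Inserting the epenthetic vowel yields /ŋ/ → /ŋɛ/, /ð/ → /ðɪ/, /x/ → /xɪ/.

lmɪɛŋɛðxɪðɪxɪ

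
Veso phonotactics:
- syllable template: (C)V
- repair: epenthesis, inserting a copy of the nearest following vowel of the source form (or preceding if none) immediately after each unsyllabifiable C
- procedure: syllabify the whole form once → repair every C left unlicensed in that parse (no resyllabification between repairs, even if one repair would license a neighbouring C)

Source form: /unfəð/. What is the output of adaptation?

The consonants /n/, /ð/ cannot be parsed into a legal (C)V syllable (no codas are permitted; onsets are limited to one consonant).
Inserting the epenthetic vowel yields /n/ → /nə/, /ð/ → /ðə/.

unəfəðə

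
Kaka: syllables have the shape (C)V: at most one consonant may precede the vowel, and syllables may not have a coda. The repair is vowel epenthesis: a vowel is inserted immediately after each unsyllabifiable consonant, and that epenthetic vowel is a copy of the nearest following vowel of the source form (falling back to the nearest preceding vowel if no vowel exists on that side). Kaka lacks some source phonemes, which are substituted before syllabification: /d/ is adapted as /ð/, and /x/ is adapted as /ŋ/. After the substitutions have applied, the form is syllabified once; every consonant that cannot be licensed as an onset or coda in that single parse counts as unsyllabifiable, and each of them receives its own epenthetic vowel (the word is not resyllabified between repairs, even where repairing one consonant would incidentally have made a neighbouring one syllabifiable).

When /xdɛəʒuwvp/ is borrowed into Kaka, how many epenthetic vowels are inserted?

4

After substitution the input is /ŋðɛəʒuwvp/.
The unsyllabifiable consonants are /ŋ/, /w/, /v/, /p/; each receives one epenthetic vowel.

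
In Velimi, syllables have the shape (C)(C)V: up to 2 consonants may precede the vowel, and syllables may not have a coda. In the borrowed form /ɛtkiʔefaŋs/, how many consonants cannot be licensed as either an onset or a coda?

2

The consonants /ŋ/, /s/ cannot be parsed into a legal (C)(C)V syllable (no codas are permitted; onsets may contain at most 2 consonants).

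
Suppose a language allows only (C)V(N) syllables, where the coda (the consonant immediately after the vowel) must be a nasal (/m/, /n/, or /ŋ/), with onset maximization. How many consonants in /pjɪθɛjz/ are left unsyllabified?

Under (C)V(N), the unsyllabifiable consonants are /p/, /j/, /z/ (only a nasal (/m/, /n/, or /ŋ/) is licensed in coda position; onsets are limited to one consonant).

3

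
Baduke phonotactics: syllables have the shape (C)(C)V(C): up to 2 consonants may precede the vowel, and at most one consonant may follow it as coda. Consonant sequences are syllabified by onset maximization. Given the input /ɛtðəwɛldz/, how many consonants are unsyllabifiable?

2

The consonants /d/, /z/ cannot be parsed into a legal (C)(C)V(C) syllable (at most one coda consonant is licensed; onsets may contain at most 2 consonants).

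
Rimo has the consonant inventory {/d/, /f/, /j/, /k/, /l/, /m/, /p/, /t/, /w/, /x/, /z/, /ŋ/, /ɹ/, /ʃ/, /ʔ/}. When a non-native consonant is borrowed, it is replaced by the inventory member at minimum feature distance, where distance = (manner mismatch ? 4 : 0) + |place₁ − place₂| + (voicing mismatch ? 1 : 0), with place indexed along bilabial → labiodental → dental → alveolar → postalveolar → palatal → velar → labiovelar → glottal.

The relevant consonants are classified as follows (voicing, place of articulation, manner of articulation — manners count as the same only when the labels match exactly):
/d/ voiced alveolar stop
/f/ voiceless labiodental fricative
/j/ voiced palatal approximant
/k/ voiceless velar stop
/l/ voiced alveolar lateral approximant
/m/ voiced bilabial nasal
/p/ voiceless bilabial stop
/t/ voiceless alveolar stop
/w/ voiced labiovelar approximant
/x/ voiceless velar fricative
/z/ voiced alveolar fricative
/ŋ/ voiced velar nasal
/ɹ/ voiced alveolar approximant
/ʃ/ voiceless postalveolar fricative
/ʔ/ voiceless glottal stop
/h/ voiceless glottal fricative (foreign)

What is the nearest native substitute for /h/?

x

/x/ is closest: same manner (fricative), place distance 2 (glottal→velar), same voicing; total 2. Next closest is /ʃ/ at distance 4.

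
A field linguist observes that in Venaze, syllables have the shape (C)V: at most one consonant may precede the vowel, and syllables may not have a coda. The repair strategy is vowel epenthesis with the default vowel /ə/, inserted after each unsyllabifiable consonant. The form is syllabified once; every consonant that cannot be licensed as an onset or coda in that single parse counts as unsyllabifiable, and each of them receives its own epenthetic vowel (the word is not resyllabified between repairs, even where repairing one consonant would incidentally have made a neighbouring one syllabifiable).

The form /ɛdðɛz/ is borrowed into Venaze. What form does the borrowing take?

Under (C)V, the unsyllabifiable consonants are /d/, /z/ (no codas are permitted; onsets are limited to one consonant).
Inserting the epenthetic vowel yields /d/ → /də/, /z/ → /zə/.

ɛdəðɛzə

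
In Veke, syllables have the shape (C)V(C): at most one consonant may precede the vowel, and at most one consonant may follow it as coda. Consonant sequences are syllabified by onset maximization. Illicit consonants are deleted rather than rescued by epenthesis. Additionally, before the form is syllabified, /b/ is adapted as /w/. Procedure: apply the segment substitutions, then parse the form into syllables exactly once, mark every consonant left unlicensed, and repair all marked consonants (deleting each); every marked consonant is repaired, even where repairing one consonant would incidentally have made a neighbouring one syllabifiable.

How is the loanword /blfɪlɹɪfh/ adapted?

Substitution: /b/ → /w/, giving /wlfɪlɹɪfh/.
Under (C)V(C), the unsyllabifiable consonants are /w/, /l/, /h/ (at most one coda consonant is licensed; onsets are limited to one consonant).
Deletion applies to /w/, /l/, /h/.

fɪlɹɪf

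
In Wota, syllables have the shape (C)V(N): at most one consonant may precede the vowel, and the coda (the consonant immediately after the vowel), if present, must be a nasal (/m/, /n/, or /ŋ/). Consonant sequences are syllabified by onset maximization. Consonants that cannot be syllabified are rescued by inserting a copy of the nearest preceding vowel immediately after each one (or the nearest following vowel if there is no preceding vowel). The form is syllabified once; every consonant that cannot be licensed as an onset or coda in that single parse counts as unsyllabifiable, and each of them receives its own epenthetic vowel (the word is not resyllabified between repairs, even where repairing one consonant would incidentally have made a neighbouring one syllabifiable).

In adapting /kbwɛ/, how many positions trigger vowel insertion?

2

The unsyllabifiable consonants are /k/, /b/; each receives one epenthetic vowel.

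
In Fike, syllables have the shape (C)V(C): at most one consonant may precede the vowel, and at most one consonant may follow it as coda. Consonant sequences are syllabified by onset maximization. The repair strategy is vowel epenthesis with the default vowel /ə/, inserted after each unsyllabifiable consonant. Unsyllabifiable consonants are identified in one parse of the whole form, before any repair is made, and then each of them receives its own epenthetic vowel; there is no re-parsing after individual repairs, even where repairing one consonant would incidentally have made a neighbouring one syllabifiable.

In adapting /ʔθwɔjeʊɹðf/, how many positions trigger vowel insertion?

4

The unsyllabifiable consonants are /ʔ/, /θ/, /ð/, /f/; each receives one epenthetic vowel.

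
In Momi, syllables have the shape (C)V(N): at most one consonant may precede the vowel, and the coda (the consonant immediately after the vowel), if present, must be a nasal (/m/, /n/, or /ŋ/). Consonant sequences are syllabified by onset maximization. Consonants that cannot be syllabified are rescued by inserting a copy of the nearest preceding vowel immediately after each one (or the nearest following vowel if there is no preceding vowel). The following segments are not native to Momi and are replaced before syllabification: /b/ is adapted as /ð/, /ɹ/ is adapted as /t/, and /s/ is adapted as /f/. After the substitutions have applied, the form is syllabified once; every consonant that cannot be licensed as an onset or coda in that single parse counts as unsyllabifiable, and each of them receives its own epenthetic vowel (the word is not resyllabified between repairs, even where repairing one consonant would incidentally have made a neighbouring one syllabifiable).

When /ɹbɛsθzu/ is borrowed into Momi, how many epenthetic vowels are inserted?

After substitution the input is /tðɛfθzu/.
The unsyllabifiable consonants are /t/, /f/, /θ/; each receives one epenthetic vowel.

3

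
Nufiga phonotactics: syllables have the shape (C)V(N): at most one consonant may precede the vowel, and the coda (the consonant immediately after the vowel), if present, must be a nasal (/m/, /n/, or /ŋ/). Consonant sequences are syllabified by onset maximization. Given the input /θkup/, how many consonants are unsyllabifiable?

The consonants /θ/, /p/ cannot be parsed into a legal (C)V(N) syllable (only a nasal (/m/, /n/, or /ŋ/) is licensed in coda position; onsets are limited to one consonant).

2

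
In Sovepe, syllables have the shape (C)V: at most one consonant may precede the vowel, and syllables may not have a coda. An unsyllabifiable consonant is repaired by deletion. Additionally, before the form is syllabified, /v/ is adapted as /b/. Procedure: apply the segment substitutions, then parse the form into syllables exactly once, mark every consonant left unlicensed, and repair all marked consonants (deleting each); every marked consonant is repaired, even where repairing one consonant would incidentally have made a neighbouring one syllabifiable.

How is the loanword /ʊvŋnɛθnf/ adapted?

ʊnɛ

Substitution: /v/ → /b/, giving /ʊbŋnɛθnf/.
Under (C)V, the unsyllabifiable consonants are /b/, /ŋ/, /θ/, /n/, /f/ (no codas are permitted; onsets are limited to one consonant).
Each unlicensed consonant is deleted: /b/, /ŋ/, /θ/, /n/, /f/.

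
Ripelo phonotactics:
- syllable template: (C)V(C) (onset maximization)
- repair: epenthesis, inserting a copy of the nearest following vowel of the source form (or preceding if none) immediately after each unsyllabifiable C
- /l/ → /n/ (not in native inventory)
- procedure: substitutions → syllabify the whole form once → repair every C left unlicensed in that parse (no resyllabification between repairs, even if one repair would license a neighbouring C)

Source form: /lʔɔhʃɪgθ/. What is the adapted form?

Substitution: /l/ → /n/, giving /nʔɔhʃɪgθ/.
Syllabifying with onset maximization leaves /n/, /θ/ stranded (at most one coda consonant is licensed; onsets are limited to one consonant).
Inserting the epenthetic vowel yields /n/ → /nɔ/, /θ/ → /θɪ/.

nɔʔɔhʃɪgθɪ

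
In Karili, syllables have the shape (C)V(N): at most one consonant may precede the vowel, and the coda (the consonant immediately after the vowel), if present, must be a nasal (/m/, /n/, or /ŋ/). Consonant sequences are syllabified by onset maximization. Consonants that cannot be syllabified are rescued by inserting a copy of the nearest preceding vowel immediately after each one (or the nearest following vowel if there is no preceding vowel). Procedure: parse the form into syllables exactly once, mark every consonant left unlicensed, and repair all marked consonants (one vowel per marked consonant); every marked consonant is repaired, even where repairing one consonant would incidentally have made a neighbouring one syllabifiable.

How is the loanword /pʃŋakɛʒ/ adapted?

paʃaŋakɛʒɛ

The consonants /p/, /ʃ/, /ʒ/ cannot be parsed into a legal (C)V(N) syllable (only a nasal (/m/, /n/, or /ŋ/) is licensed in coda position; onsets are limited to one consonant).
Epenthesis after each stranded consonant: /p/ → /pa/, /ʃ/ → /ʃa/, /ʒ/ → /ʒɛ/.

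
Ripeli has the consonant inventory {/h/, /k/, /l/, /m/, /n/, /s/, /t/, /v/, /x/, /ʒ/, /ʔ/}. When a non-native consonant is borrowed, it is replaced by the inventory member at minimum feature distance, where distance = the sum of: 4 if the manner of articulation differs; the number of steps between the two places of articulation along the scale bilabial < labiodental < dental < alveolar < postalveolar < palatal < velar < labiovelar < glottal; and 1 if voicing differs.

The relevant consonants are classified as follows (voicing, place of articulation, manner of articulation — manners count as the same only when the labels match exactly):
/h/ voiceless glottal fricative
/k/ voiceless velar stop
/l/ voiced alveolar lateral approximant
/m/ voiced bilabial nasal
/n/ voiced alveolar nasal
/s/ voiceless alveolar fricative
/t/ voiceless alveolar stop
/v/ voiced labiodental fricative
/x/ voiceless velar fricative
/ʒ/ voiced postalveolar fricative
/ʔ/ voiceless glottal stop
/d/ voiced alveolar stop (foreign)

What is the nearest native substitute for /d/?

/t/ is closest: same manner (stop), place distance 0 (alveolar→alveolar), voicing differs (+1); total 1. Next closest is /k/ at distance 4.

t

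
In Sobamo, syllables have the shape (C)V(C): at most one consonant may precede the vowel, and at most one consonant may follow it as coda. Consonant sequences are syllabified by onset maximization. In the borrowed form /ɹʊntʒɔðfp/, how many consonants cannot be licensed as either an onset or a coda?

Under (C)V(C), the unsyllabifiable consonants are /t/, /f/, /p/ (at most one coda consonant is licensed; onsets are limited to one consonant).

3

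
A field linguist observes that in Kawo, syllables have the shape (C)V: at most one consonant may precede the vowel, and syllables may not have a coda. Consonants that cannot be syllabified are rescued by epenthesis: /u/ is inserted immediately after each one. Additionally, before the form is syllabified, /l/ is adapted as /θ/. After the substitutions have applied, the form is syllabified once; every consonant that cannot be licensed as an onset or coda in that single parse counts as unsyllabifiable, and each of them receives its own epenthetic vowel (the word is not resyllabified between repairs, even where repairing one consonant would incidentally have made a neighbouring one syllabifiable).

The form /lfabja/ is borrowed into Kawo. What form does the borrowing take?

Substitution: /l/ → /θ/, giving /θfabja/.
Syllabifying with onset maximization leaves /θ/, /b/ stranded (no codas are permitted; onsets are limited to one consonant).
Epenthesis after each stranded consonant: /θ/ → /θu/, /b/ → /bu/.

θufabuja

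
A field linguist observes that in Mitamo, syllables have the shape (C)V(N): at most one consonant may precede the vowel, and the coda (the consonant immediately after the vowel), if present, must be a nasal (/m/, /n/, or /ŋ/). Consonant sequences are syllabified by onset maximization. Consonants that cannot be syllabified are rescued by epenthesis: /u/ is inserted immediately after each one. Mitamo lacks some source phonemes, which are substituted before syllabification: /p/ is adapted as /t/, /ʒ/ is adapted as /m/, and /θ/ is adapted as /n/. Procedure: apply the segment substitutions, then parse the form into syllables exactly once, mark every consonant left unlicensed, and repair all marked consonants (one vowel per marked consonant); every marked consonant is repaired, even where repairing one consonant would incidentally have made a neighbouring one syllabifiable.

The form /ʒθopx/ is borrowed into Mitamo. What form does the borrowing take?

munotuxu

Substitution: /ʒ/ → /m/, /θ/ → /n/, /p/ → /t/, giving /mnotx/.
The consonants /m/, /t/, /x/ cannot be parsed into a legal (C)V(N) syllable (only a nasal (/m/, /n/, or /ŋ/) is licensed in coda position; onsets are limited to one consonant).
Epenthesis after each stranded consonant: /m/ → /mu/, /t/ → /tu/, /x/ → /xu/.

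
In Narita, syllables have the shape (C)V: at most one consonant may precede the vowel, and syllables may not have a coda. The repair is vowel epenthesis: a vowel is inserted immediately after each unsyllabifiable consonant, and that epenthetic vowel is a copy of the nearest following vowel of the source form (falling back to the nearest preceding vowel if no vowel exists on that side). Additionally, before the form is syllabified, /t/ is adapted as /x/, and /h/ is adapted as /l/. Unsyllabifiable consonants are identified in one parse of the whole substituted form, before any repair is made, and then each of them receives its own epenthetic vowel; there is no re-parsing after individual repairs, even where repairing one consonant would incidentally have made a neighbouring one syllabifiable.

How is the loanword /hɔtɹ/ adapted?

Substitution: /h/ → /l/, /t/ → /x/, giving /lɔxɹ/.
The consonants /x/, /ɹ/ cannot be parsed into a legal (C)V syllable (no codas are permitted; onsets are limited to one consonant).
Inserting the epenthetic vowel yields /x/ → /xɔ/, /ɹ/ → /ɹɔ/.

lɔxɔɹɔ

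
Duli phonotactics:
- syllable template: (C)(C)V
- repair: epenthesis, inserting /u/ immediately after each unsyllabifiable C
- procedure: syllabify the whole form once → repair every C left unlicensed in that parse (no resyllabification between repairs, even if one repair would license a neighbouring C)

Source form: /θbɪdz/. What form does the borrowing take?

θbɪduzu

Under (C)(C)V, the unsyllabifiable consonants are /d/, /z/ (no codas are permitted; onsets may contain at most 2 consonants).
Epenthesis after each stranded consonant: /d/ → /du/, /z/ → /zu/.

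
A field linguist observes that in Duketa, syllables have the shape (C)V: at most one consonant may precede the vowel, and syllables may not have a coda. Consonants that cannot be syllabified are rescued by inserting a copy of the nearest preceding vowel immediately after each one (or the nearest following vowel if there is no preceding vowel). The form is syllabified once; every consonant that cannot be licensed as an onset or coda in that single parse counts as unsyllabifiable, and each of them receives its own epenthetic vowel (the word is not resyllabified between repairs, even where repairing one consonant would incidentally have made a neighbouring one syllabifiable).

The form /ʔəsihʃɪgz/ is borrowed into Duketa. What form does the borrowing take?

Syllabifying with onset maximization leaves /h/, /g/, /z/ stranded (no codas are permitted; onsets are limited to one consonant).
Epenthesis after each stranded consonant: /h/ → /hi/, /g/ → /gɪ/, /z/ → /zɪ/.

ʔəsihiʃɪgɪzɪ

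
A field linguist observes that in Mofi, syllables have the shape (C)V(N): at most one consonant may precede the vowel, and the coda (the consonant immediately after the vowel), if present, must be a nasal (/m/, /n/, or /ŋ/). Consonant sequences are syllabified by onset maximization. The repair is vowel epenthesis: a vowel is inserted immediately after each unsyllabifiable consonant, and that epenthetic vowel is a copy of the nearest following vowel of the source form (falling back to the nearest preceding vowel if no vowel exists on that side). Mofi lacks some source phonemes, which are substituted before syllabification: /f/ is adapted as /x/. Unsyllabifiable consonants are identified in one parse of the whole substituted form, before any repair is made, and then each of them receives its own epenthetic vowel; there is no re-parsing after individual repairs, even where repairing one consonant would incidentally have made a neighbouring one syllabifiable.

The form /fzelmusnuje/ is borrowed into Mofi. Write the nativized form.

xezelumusunuje

Substitution: /f/ → /x/, giving /xzelmusnuje/.
The consonants /x/, /l/, /s/ cannot be parsed into a legal (C)V(N) syllable (only a nasal (/m/, /n/, or /ŋ/) is licensed in coda position; onsets are limited to one consonant).
Each unlicensed consonant becomes the onset of a new syllable: /x/ → /xe/, /l/ → /lu/, /s/ → /su/.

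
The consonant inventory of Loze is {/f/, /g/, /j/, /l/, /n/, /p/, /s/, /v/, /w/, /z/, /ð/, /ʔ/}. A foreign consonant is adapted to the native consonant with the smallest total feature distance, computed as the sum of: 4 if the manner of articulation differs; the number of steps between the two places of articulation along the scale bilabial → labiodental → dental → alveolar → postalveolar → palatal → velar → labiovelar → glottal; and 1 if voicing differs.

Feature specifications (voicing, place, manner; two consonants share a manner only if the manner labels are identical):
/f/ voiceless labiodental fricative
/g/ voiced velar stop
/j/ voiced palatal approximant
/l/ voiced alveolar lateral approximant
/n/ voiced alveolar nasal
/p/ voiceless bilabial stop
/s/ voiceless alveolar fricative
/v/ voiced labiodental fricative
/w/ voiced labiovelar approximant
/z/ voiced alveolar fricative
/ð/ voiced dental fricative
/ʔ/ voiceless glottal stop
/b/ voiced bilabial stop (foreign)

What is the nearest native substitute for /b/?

/p/ is closest: same manner (stop), place distance 0 (bilabial→bilabial), voicing differs (+1); total 1. Next closest is /v/ at distance 5.

p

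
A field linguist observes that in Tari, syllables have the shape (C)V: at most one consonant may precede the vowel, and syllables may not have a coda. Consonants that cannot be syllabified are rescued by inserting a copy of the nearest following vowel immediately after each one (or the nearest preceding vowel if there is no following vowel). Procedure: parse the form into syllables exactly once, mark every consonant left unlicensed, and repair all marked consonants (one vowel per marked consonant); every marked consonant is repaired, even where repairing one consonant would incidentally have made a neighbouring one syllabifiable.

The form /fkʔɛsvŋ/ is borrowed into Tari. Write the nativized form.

fɛkɛʔɛsɛvɛŋɛ

The consonants /f/, /k/, /s/, /v/, /ŋ/ cannot be parsed into a legal (C)V syllable (no codas are permitted; onsets are limited to one consonant).
Inserting the epenthetic vowel yields /f/ → /fɛ/, /k/ → /kɛ/, /s/ → /sɛ/, /v/ → /vɛ/, /ŋ/ → /ŋɛ/.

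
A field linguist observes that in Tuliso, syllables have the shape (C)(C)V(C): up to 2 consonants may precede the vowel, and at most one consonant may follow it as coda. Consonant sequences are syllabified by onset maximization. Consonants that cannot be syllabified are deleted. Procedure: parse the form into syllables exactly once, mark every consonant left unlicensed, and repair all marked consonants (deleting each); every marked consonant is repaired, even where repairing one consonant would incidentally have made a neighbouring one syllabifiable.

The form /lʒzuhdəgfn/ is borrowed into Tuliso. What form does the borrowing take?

ʒzuhdəg

Syllabifying with onset maximization leaves /l/, /f/, /n/ stranded (at most one coda consonant is licensed; onsets may contain at most 2 consonants).
Deleting the stranded consonants removes /l/, /f/, /n/.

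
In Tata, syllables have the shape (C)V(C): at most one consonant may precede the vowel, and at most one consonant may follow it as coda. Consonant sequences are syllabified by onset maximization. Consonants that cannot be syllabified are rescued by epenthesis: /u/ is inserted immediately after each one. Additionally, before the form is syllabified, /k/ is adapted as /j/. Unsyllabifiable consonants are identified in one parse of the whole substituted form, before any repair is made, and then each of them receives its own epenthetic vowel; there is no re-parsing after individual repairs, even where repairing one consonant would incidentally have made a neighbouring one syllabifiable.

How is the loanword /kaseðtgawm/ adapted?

jaseðtugawmu

Substitution: /k/ → /j/, giving /jaseðtgawm/.
Syllabifying with onset maximization leaves /t/, /m/ stranded (at most one coda consonant is licensed; onsets are limited to one consonant).
Epenthesis after each stranded consonant: /t/ → /tu/, /m/ → /mu/.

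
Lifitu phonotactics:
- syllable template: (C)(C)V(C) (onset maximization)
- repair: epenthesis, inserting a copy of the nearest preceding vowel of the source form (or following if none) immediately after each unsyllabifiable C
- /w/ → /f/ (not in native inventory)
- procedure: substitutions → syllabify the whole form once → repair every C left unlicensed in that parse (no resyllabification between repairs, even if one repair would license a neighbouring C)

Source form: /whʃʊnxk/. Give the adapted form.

fʊhʃʊnxʊkʊ

Substitution: /w/ → /f/, giving /fhʃʊnxk/.
Under (C)(C)V(C), the unsyllabifiable consonants are /f/, /x/, /k/ (at most one coda consonant is licensed; onsets may contain at most 2 consonants).
Inserting the epenthetic vowel yields /f/ → /fʊ/, /x/ → /xʊ/, /k/ → /kʊ/.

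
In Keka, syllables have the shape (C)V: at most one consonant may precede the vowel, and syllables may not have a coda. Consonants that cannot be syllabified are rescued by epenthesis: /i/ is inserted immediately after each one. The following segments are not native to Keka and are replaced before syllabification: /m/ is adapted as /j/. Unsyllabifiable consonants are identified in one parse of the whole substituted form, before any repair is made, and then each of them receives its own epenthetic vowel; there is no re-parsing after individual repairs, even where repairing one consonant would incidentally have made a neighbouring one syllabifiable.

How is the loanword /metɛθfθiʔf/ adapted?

jetɛθifiθiʔifi

Substitution: /m/ → /j/, giving /jetɛθfθiʔf/.
The consonants /θ/, /f/, /ʔ/, /f/ cannot be parsed into a legal (C)V syllable (no codas are permitted; onsets are limited to one consonant).
Inserting the epenthetic vowel yields /θ/ → /θi/, /f/ → /fi/, /ʔ/ → /ʔi/, /f/ → /fi/.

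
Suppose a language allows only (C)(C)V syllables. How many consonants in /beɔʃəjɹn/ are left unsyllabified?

3

Syllabifying with onset maximization leaves /j/, /ɹ/, /n/ stranded (no codas are permitted; onsets may contain at most 2 consonants).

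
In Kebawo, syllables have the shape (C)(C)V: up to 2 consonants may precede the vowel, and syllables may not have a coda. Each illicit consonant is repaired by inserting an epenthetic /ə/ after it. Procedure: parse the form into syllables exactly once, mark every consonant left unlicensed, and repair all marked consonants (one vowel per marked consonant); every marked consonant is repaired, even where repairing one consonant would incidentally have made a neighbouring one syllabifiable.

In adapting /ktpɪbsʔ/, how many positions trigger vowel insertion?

The unsyllabifiable consonants are /k/, /b/, /s/, /ʔ/; each receives one epenthetic vowel.

4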